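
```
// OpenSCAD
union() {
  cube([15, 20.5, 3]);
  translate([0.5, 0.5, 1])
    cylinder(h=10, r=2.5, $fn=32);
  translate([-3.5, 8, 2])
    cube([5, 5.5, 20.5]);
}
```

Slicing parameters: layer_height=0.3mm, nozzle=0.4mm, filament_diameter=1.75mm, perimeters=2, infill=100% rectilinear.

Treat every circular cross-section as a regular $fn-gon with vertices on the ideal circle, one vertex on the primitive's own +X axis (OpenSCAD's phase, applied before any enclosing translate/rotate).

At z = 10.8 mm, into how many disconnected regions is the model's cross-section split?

2

At z = 10.8 mm: the cube does not reach this height (z outside [0, 3]); the cylinder at (0.5, 0.5): section is a regular 32-gon, circumradius r=2.5; the cube at (-3.5, 8) is present — its section is the full 5×5.5 rectangle; Combining (union): the 2 present regions are separate (no shared area or edge), so areas and boundary lengths simply add and each stays a separate island — 2 connected regions. The result has 2 disconnected regions.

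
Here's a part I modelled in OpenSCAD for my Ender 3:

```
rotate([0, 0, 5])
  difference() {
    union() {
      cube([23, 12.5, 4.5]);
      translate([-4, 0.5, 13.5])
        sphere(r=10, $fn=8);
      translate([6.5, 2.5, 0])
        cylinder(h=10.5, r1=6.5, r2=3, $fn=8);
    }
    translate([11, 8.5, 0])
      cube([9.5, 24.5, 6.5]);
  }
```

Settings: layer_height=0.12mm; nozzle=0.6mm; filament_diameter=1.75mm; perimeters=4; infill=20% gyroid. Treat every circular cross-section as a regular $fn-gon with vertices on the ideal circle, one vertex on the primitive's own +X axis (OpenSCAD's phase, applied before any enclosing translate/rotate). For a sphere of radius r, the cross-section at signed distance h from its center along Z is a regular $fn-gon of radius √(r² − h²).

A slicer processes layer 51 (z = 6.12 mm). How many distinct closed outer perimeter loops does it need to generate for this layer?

At z = 6.12 mm: the cube is absent (z outside [0, 4.5]); the sphere at (-4, 0.5): section is a regular 8-gon, circumradius = √(r²−h²) = √(10²−7.38²) = 6.748; the cone at (6.5, 2.5) (r1=6.5→r2=3) has section circumradius 4.460 here — a regular 8-gon; Merging all regions: the 2 present regions are separate (no shared area or edge), so areas and boundary lengths simply add and each stays a separate island — 2 connected regions; the 9.5×24.5 cube at (11, 8.5) contributes its full rectangle; Taking the first minus the rest: starting from that combined region, the 9.5×24.5 cube at (11, 8.5) misses the remaining region (no effect) — 2 connected regions; (whole slice rotated 5° about Z — lengths, areas and connectivity unchanged). The result has 2 disconnected regions.

2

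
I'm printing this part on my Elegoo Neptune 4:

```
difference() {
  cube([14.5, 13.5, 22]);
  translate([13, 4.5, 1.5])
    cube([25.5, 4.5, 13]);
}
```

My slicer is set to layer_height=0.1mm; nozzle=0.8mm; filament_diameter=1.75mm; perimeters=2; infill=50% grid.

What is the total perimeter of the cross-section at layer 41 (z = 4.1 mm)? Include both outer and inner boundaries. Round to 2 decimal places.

At z = 4.1 mm: the 14.5×13.5 cube contributes its full rectangle (perimeter 56.00 mm); the cube at (13, 4.5) (footprint 25.5×4.5) is included at this height (perimeter 60.00 mm); After the difference (first − rest): starting from the 14.5×13.5 cube, the 25.5×4.5 cube at (13, 4.5) partially overlaps it — only the 6.75 mm² overlap (of its 114.75 mm²) is removed, clipping the outline — boundary = 59.00 mm. Overall, the cross-section is a single solid region. Total boundary length (outer) = 59.00 mm.

59.00 mm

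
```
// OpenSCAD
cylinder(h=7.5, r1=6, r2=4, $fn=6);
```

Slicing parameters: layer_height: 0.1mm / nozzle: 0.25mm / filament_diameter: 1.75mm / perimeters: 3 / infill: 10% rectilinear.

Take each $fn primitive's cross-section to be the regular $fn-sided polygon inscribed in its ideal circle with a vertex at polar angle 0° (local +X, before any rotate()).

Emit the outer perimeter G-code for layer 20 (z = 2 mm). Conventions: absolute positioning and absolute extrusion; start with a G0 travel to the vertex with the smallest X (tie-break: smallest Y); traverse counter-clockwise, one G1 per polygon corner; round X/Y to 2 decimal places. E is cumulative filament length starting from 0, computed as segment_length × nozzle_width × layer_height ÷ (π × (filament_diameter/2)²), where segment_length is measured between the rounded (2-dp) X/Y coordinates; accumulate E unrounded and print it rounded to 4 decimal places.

At z = 2 mm: the cone (r1=6→r2=4) has section circumradius 5.467 here — a regular 6-gon. The outline is a single polygon with 6 vertices. Extrusion per mm of travel: 0.25 × 0.1 / (π × 0.875²) = 0.010394. Accumulating E over each segment gives final E = 0.3408.

G0 X-5.47 Y0.00 Z2.00
G1 X-2.73 Y-4.73 E0.0568
G1 X2.73 Y-4.73 E0.1136
G1 X5.47 Y0.00 E0.1704
G1 X2.73 Y4.73 E0.2272
G1 X-2.73 Y4.73 E0.2839
G1 X-5.47 Y0.00 E0.3408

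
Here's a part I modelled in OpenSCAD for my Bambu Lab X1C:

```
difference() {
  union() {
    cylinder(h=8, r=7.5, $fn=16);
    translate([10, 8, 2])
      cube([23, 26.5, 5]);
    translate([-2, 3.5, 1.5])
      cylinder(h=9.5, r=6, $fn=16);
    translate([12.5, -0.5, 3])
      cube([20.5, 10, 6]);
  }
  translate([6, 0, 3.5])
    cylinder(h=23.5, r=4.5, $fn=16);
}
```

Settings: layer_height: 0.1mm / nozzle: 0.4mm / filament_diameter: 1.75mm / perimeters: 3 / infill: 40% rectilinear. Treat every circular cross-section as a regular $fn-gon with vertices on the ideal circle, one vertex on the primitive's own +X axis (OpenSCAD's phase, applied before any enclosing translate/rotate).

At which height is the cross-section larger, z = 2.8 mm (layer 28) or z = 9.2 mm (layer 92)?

Layer 28 (z = 2.8): the r=7.5 cylinder gives a regular 16-gon of circumradius 7.5 (constant along its height) (area = (16/2)·7.500²·sin(360°/16) = 172.21 mm²); the cube at (10, 8) is present — its section is the full 23×26.5 rectangle (area 609.50 mm²); the cylinder at (-2, 3.5): section is a regular 16-gon, circumradius r=6 (area = (16/2)·6.000²·sin(360°/16) = 110.21 mm²); the cube at (12.5, -0.5) does not reach this height (z outside [3, 9]); Combining (union): the regions partially overlap — summed areas 891.92 mm² minus the doubly-counted overlap 84.45 mm² gives 807.47 mm² — area = 807.47 mm²; the cylinder at (6, 0) is not intersected at this z (z outside [3.5, 27]); After the difference (first − rest): none of the subtracted shapes is present at this height, so the result so far is unchanged — area = 807.47 mm². So its area = 807.47 mm². Layer 92 (z = 9.2): the cylinder is absent (z outside [0, 8]); the cube at (10, 8) does not reach this height (z outside [2, 7]); the r=6 cylinder at (-2, 3.5) gives a regular 16-gon of circumradius 6 (constant along its height) (area = (16/2)·6.000²·sin(360°/16) = 110.21 mm²); the cube at (12.5, -0.5) does not reach this height (z outside [3, 9]); Combining (union): only the r=6 cylinder at (-2, 3.5) is present, so the union is just that shape — area = 110.21 mm²; the r=4.5 cylinder at (6, 0) gives a regular 16-gon of circumradius 4.5 (constant along its height) (area = (16/2)·4.500²·sin(360°/16) = 61.99 mm²); Taking the first minus the rest: starting from that combined region (110.21 mm²), the r=4.5 cylinder at (6, 0) partially overlaps it — only the 6.12 mm² overlap (of its 61.99 mm²) is removed, clipping the outline — area = 104.09 mm². So its area = 104.09 mm². Layer 28 is larger (807.47 vs 104.09 mm²).

layer 28 (z = 2.8 mm)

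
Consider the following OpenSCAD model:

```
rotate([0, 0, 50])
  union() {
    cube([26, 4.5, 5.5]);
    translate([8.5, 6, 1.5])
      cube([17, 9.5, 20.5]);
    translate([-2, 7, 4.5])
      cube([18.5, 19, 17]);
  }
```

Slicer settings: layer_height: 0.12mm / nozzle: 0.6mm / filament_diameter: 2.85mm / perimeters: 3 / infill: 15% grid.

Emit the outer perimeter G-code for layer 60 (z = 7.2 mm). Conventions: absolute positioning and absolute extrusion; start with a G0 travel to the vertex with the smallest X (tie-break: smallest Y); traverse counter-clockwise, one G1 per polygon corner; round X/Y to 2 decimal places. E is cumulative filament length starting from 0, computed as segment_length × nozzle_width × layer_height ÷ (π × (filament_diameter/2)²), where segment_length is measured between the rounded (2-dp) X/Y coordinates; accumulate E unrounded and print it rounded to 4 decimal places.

At z = 7.2 mm: the cube is not intersected at this z (z outside [0, 5.5]); the 17×9.5 cube at (8.5, 6) contributes its full rectangle; the cube at (-2, 7) (footprint 18.5×19) is included at this height; Taking the union: the regions partially overlap (shared area 68.00 mm²), so overlapping operands fuse into one piece — 1 connected region; (rotated 50° about Z; rotation is an isometry so areas/perimeters/island counts are preserved). The outline is a single polygon with 8 vertices. Extrusion per mm of travel: 0.6 × 0.12 / (π × 1.425²) = 0.011286. Accumulating E over each segment gives final E = 1.0720.

G0 X-21.20 Y15.18 Z7.20
G1 X-6.65 Y2.97 E0.2144
G1 X0.10 Y11.01 E0.3329
G1 X0.87 Y10.37 E0.3442
G1 X11.79 Y23.39 E0.5359
G1 X4.52 Y29.50 E0.6431
G1 X-1.27 Y22.60 E0.7448
G1 X-9.31 Y29.35 E0.8633
G1 X-21.20 Y15.18 E1.0720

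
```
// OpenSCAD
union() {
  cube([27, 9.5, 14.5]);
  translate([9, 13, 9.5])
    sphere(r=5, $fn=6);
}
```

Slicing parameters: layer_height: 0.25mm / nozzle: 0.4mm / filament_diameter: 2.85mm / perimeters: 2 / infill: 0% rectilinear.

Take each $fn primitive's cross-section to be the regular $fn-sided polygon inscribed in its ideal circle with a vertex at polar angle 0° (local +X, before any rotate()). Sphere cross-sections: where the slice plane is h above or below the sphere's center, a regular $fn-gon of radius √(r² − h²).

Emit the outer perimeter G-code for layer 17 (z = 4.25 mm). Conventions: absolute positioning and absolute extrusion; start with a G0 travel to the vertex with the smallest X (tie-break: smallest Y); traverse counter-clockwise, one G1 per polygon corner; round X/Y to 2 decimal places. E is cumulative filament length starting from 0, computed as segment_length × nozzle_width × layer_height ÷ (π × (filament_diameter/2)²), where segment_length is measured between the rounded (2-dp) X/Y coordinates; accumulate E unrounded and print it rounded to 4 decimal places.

G0 X0.00 Y0.00 Z4.25
G1 X27.00 Y0.00 E0.4232
G1 X27.00 Y9.50 E0.5722
G1 X0.00 Y9.50 E0.9954
G1 X0.00 Y0.00 E1.1443

At z = 4.25 mm: the cube is present — its section is the full 27×9.5 rectangle; the sphere at (9, 13) is absent (|z−center|=5.250 > r=5); Taking the union: only the 27×9.5 cube is present, so the union is just that shape — 1 connected region. The outline is a single polygon with 4 vertices. Extrusion per mm of travel: 0.4 × 0.25 / (π × 1.425²) = 0.015675. Accumulating E over each segment gives final E = 1.1443.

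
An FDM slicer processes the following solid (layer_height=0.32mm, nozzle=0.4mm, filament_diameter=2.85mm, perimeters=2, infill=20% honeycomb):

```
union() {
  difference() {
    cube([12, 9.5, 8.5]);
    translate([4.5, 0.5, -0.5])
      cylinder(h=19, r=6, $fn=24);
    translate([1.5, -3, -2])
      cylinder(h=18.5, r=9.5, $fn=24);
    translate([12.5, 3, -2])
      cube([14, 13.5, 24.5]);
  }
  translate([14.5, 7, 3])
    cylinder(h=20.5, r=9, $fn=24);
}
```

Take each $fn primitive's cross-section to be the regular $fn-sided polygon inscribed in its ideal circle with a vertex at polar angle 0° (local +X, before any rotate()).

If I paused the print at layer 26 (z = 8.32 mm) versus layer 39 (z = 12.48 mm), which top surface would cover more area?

Layer 26 (z = 8.32): the 12×9.5 cube contributes its full rectangle (area 114.00 mm²); the r=6 cylinder at (4.5, 0.5) contributes a regular 24-gon of circumradius 6 (area = (24/2)·6.000²·sin(360°/24) = 111.81 mm²); the r=9.5 cylinder at (1.5, -3) gives a regular 24-gon of circumradius 9.5 (constant along its height) (area = (24/2)·9.500²·sin(360°/24) = 280.30 mm²); the cube at (12.5, 3) is present — its section is the full 14×13.5 rectangle (area 189.00 mm²); Taking the first minus the rest: starting from the 12×9.5 cube (114.00 mm²), the r=6 cylinder at (4.5, 0.5) partially overlaps it — only the 57.21 mm² overlap (of its 111.81 mm²) is removed, clipping the outline; the r=9.5 cylinder at (1.5, -3) partially overlaps it — only the 2.53 mm² overlap (of its 280.30 mm²) is removed, clipping the outline; the 14×13.5 cube at (12.5, 3) misses the remaining region (no effect) — area = 54.26 mm²; the r=9 cylinder at (14.5, 7) contributes a regular 24-gon of circumradius 9 (area = (24/2)·9.000²·sin(360°/24) = 251.57 mm²); Combining (union): the regions partially overlap — summed areas 305.83 mm² minus the doubly-counted overlap 36.81 mm² gives 269.02 mm² — area = 269.02 mm². So its area = 269.02 mm². Layer 39 (z = 12.48): the cube is absent (z outside [0, 8.5]); the r=6 cylinder at (4.5, 0.5) contributes a regular 24-gon of circumradius 6 (area = (24/2)·6.000²·sin(360°/24) = 111.81 mm²); the cylinder at (1.5, -3): section is a regular 24-gon, circumradius r=9.5 (area = (24/2)·9.500²·sin(360°/24) = 280.30 mm²); the 14×13.5 cube at (12.5, 3) contributes its full rectangle (area 189.00 mm²); Subtracting the remaining from the first: the first operand is absent here, so nothing remains; the r=9 cylinder at (14.5, 7) contributes a regular 24-gon of circumradius 9 (area = (24/2)·9.000²·sin(360°/24) = 251.57 mm²); Merging all regions: only the r=9 cylinder at (14.5, 7) is present, so the union is just that shape — area = 251.57 mm². So its area = 251.57 mm². Layer 26 is larger (269.02 vs 251.57 mm²).

layer 26 (z = 8.32 mm)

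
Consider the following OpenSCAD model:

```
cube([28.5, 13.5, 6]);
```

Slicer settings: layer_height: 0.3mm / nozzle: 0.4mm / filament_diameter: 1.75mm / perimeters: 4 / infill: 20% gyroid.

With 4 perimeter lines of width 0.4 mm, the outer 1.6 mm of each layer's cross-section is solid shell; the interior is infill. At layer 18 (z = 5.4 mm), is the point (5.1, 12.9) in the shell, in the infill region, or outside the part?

shell

At z = 5.4 mm: the cube (footprint 28.5×13.5) is included at this height. Overall, the cross-section is a single solid region. The nearest boundary edge runs (28.50, 13.50)→(0.00, 13.50); distance from the point to it = 0.60 mm. The point is inside the cross-section, 0.60 mm from the nearest boundary — within the 1.6 mm shell band (4 × 0.4).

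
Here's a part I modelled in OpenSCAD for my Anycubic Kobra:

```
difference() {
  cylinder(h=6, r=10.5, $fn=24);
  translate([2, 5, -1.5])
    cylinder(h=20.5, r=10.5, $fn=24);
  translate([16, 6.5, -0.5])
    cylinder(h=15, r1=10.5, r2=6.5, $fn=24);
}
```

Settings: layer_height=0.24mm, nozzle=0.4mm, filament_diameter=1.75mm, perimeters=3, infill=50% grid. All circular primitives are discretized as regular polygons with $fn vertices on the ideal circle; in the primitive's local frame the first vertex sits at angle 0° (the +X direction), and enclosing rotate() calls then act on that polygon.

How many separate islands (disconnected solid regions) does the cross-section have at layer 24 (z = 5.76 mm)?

At z = 5.76 mm: the r=10.5 cylinder contributes a regular 24-gon of circumradius 10.5; the r=10.5 cylinder at (2, 5) gives a regular 24-gon of circumradius 10.5 (constant along its height); the cone at (16, 6.5): at t=0.417 of its height the radius interpolates to r₁+(r₂−r₁)t = 8.831, giving a regular 24-gon of that circumradius; Subtracting the remaining from the first: starting from the r=10.5 cylinder, the r=10.5 cylinder at (2, 5) partially overlaps it — only the 231.23 mm² overlap (of its 342.42 mm²) is removed, clipping the outline; the cone at (16, 6.5) misses the remaining region (no effect) — 1 connected region. Overall, the cross-section is a single solid region. Island count = 1.

1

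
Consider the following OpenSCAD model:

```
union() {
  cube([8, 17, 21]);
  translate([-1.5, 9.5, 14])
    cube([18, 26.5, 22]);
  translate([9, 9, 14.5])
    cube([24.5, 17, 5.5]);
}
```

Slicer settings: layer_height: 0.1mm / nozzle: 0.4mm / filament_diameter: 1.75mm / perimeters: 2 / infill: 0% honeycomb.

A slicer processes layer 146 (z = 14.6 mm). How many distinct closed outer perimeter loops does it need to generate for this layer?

1

At z = 14.6 mm: the cube is present — its section is the full 8×17 rectangle; the cube at (-1.5, 9.5) (footprint 18×26.5) is included at this height; the cube at (9, 9) (footprint 24.5×17) is included at this height; Merging all regions: the regions partially overlap (shared area 183.75 mm²), so overlapping operands fuse into one piece — 1 connected region. The result has 1 disconnected region.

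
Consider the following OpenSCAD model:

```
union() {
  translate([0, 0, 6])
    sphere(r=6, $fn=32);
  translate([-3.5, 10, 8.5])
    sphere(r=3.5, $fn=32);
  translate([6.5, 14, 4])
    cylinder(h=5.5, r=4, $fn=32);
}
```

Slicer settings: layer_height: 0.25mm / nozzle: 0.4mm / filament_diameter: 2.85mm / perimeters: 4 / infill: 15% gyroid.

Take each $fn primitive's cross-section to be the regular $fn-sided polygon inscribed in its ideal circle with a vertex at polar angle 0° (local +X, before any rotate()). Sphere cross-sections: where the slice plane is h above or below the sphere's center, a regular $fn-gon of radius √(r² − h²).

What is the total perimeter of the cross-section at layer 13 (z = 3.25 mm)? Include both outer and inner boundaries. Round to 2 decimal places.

33.45 mm

At z = 3.25 mm: the sphere: section is a regular 32-gon, circumradius = √(r²−h²) = √(6²−2.75²) = 5.333 (perimeter = 2·32·5.333·sin(180°/32) = 33.45 mm); the sphere at (-3.5, 10) is absent (|z−center|=5.250 > r=3.5); the cylinder at (6.5, 14) is absent (z outside [4, 9.5]); Combining (union): only the r=6 sphere is present, so the union is just that shape — boundary = 33.45 mm. Overall, the cross-section is a single solid region. Total boundary length (outer) = 33.45 mm.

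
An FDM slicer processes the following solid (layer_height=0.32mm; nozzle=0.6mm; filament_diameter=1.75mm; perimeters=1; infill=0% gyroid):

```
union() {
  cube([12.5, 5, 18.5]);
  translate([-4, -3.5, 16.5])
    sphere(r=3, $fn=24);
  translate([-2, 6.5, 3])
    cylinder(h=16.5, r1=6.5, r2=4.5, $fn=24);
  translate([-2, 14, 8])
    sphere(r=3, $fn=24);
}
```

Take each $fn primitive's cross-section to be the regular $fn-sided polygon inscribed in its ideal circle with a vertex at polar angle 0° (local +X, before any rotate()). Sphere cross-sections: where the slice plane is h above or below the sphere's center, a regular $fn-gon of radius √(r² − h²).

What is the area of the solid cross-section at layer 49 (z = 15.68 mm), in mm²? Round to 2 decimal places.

159.62 mm²

At z = 15.68 mm: the 12.5×5 cube contributes its full rectangle (area 62.50 mm²); the r=3 sphere at (-4, -3.5) contributes a regular 24-gon of circumradius √(3²−0.82²) = 2.886 (area = (24/2)·2.886²·sin(360°/24) = 25.86 mm²); the cone at (-2, 6.5) contributes a regular 24-gon of circumradius 4.963 (interpolated between r1=6.5 and r2=4.5 at t=0.768) (area = (24/2)·4.963²·sin(360°/24) = 76.50 mm²); the sphere at (-2, 14) does not reach this height (|z−center|=7.680 > r=3); Merging all regions: the regions partially overlap — summed areas 164.87 mm² minus the doubly-counted overlap 5.25 mm² gives 159.62 mm² — area = 159.62 mm². Overall, the cross-section has 2 separate islands. Net area = 159.62 mm².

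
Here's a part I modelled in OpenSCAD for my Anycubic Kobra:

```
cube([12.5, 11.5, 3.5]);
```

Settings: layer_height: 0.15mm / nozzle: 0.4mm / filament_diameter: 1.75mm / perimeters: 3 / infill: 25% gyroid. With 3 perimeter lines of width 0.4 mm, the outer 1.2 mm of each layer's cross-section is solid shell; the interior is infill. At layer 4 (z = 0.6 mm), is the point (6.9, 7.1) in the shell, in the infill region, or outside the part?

infill

At z = 0.6 mm: the cube (footprint 12.5×11.5) is included at this height. Overall, the cross-section is a single solid region. The nearest boundary edge runs (12.50, 11.50)→(0.00, 11.50); distance from the point to it = 4.40 mm. The point is inside the cross-section and 4.40 mm from the nearest boundary — more than the 1.2 mm shell width (3 × 0.4), so it's in the infill interior.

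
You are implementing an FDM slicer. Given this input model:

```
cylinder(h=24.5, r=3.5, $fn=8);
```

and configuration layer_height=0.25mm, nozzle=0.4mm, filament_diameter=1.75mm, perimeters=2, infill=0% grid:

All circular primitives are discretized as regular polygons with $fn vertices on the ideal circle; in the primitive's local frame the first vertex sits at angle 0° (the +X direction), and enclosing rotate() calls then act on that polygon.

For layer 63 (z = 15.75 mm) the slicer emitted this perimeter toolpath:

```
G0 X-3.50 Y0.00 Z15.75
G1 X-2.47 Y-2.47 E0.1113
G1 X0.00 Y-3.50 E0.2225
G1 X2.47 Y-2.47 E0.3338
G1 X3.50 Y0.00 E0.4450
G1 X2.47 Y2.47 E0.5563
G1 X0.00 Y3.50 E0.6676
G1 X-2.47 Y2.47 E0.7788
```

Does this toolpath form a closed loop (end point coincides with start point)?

no

Start point (G0): (-3.50, 0.00). End point (last G1): the path does not return to the start — open.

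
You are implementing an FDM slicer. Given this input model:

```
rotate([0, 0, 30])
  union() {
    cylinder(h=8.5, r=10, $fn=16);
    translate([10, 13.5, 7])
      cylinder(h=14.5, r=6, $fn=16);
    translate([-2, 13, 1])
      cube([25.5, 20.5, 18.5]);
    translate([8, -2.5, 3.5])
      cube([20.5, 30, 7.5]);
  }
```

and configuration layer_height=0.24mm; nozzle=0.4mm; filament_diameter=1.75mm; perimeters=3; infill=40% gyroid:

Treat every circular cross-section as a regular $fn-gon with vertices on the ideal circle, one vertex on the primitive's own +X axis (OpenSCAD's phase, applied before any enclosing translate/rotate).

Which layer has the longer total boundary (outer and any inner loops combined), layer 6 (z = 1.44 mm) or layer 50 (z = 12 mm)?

Layer 6 (z = 1.44): the r=10 cylinder contributes a regular 16-gon of circumradius 10 (perimeter = 2·16·10.000·sin(180°/16) = 62.43 mm); the cylinder at (10, 13.5) is not intersected at this z (z outside [7, 21.5]); the cube at (-2, 13) is present — its section is the full 25.5×20.5 rectangle (perimeter 92.00 mm); the cube at (8, -2.5) does not reach this height (z outside [3.5, 11]); Merging all regions: the 2 present regions are separate (no shared area or edge), so areas and boundary lengths simply add and each stays a separate island — boundary = 154.43 mm; (rotated 30° about Z; rotation is an isometry so areas/perimeters/island counts are preserved). So its perimeter = 154.43 mm. Layer 50 (z = 12): the cylinder is absent (z outside [0, 8.5]); the r=6 cylinder at (10, 13.5) contributes a regular 16-gon of circumradius 6 (perimeter = 2·16·6.000·sin(180°/16) = 37.46 mm); the cube at (-2, 13) (footprint 25.5×20.5) is included at this height (perimeter 92.00 mm); the cube at (8, -2.5) is absent (z outside [3.5, 11]); Merging all regions: the regions partially overlap (shared area 61.06 mm²), so the edge portions inside another operand are dropped and the merged outline is re-measured after clipping — boundary = 97.91 mm; (whole slice rotated 30° about Z — lengths, areas and connectivity unchanged). So its perimeter = 97.91 mm. Layer 6 is larger (154.43 vs 97.91 mm).

layer 6 (z = 1.44 mm)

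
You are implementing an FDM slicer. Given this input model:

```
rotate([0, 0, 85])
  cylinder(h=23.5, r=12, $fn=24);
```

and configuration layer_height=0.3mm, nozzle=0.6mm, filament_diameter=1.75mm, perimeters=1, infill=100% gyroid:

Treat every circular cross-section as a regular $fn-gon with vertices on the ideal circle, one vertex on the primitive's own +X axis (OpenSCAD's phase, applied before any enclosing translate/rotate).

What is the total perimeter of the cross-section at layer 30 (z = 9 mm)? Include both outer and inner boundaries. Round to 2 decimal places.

At z = 9 mm: the r=12 cylinder gives a regular 24-gon of circumradius 12 (constant along its height) (perimeter = 2·24·12.000·sin(180°/24) = 75.18 mm); (rotated 85° about Z; rotation is an isometry so areas/perimeters/island counts are preserved). Overall, the cross-section is a single solid region. Total boundary length (outer) = 75.18 mm.

75.18 mm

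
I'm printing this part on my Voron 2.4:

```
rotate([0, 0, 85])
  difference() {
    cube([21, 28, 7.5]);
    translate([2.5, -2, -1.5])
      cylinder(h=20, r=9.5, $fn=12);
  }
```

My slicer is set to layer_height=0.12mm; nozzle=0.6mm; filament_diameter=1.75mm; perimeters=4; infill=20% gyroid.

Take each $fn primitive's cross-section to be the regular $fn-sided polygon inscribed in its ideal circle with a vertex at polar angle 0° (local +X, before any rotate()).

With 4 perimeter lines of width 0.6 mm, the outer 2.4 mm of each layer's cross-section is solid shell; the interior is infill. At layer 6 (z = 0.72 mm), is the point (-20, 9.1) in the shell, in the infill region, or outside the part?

infill

At z = 0.72 mm: the cube is present — its section is the full 21×28 rectangle; the r=9.5 cylinder at (2.5, -2) gives a regular 12-gon of circumradius 9.5 (constant along its height); Taking the first minus the rest: starting from the 21×28 cube, the r=9.5 cylinder at (2.5, -2) partially overlaps it — only the 67.14 mm² overlap (of its 270.75 mm²) is removed, clipping the outline — 1 connected region; (whole slice rotated 85° about Z — lengths, areas and connectivity unchanged). Overall, the cross-section is a single solid region. Undo the 85° rotation: the query point maps to (7.322, 20.717) in the un-rotated model frame. The nearest boundary edge runs (0.00, 28.00)→(21.00, 28.00); distance from the point to it = 7.28 mm. The point is inside the cross-section and 7.28 mm from the nearest boundary — more than the 2.4 mm shell width (4 × 0.6), so it's in the infill interior.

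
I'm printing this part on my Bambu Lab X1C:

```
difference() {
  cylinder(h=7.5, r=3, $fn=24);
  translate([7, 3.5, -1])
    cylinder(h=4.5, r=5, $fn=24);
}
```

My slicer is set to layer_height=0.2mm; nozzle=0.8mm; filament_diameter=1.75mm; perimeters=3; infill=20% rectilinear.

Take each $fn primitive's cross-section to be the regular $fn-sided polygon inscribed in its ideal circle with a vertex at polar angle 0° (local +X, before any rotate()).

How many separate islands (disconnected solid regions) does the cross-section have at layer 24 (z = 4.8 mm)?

1

At z = 4.8 mm: the r=3 cylinder gives a regular 24-gon of circumradius 3 (constant along its height); the cylinder at (7, 3.5) does not reach this height (z outside [-1, 3.5]); After the difference (first − rest): none of the subtracted shapes is present at this height, so the r=3 cylinder is unchanged — 1 connected region. Overall, the cross-section is a single solid region. Island count = 1.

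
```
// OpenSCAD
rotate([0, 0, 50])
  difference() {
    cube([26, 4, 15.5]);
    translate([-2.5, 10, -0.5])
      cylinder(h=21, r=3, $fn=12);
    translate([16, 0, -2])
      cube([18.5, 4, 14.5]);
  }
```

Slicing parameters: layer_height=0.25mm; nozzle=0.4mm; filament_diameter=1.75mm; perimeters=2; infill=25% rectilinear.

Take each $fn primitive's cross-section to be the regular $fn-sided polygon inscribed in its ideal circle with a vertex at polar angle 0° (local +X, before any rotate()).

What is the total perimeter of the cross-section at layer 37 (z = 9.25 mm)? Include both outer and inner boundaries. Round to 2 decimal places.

40.00 mm

At z = 9.25 mm: the cube is present — its section is the full 26×4 rectangle (perimeter 60.00 mm); the cylinder at (-2.5, 10): section is a regular 12-gon, circumradius r=3 (perimeter = 2·12·3.000·sin(180°/12) = 18.63 mm); the 18.5×4 cube at (16, 0) contributes its full rectangle (perimeter 45.00 mm); Subtracting the remaining from the first: starting from the 26×4 cube, the r=3 cylinder at (-2.5, 10) misses the remaining region (no effect); the 18.5×4 cube at (16, 0) partially overlaps it — only the 40.00 mm² overlap (of its 74.00 mm²) is removed, clipping the outline — boundary = 40.00 mm; (rotated 50° about Z; rotation is an isometry so areas/perimeters/island counts are preserved). Overall, the cross-section is a single solid region. Total boundary length (outer) = 40.00 mm.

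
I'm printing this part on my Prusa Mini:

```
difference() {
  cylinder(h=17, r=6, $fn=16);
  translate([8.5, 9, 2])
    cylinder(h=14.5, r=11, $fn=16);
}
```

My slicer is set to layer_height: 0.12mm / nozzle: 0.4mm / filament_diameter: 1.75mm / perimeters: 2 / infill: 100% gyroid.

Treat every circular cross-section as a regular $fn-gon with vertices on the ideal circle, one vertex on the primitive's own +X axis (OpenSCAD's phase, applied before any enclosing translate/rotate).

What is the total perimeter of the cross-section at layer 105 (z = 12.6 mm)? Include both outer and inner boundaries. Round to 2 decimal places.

At z = 12.6 mm: the r=6 cylinder gives a regular 16-gon of circumradius 6 (constant along its height) (perimeter = 2·16·6.000·sin(180°/16) = 37.46 mm); the cylinder at (8.5, 9): section is a regular 16-gon, circumradius r=11 (perimeter = 2·16·11.000·sin(180°/16) = 68.67 mm); Taking the first minus the rest: starting from the r=6 cylinder, the r=11 cylinder at (8.5, 9) partially overlaps it — only the 32.12 mm² overlap (of its 370.44 mm²) is removed, clipping the outline — boundary = 35.65 mm. Overall, the cross-section is a single solid region. Total boundary length (outer) = 35.65 mm.

35.65 mm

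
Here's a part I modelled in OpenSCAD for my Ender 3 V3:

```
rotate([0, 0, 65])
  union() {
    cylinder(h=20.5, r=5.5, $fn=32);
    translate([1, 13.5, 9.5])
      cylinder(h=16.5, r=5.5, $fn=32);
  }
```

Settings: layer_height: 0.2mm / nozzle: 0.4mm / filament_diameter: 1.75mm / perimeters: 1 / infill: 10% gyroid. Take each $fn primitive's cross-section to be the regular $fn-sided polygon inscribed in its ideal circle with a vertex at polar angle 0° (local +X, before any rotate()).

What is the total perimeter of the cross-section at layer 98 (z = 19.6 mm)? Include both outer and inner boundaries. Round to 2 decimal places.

At z = 19.6 mm: the r=5.5 cylinder gives a regular 32-gon of circumradius 5.5 (constant along its height) (perimeter = 2·32·5.500·sin(180°/32) = 34.50 mm); the r=5.5 cylinder at (1, 13.5) gives a regular 32-gon of circumradius 5.5 (constant along its height) (perimeter = 2·32·5.500·sin(180°/32) = 34.50 mm); Taking the union: the 2 present regions are separate (no shared area or edge), so areas and boundary lengths simply add and each stays a separate island — boundary = 69.00 mm; (whole slice rotated 65° about Z — lengths, areas and connectivity unchanged). Overall, the cross-section has 2 separate islands. Total boundary length (outer) = 69.00 mm.

69.00 mm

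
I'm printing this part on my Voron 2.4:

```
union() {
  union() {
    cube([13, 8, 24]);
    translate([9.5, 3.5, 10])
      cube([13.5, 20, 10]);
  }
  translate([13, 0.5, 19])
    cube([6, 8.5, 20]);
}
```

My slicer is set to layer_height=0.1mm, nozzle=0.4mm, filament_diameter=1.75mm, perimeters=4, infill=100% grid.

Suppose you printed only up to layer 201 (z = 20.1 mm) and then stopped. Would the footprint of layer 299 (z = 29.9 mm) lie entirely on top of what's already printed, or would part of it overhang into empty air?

entirely on top

Compare the two slices. At z = 20.1: the cube is present — its section is the full 13×8 rectangle (area 104.00 mm²); the cube at (9.5, 3.5) is absent (z outside [10, 20]); Combining (union): only the 13×8 cube is present, so the union is just that shape — area = 104.00 mm²; the cube at (13, 0.5) is present — its section is the full 6×8.5 rectangle (area 51.00 mm²); Combining (union): the 2 present regions share edge segments without overlapping in area, so areas simply add but the touching pieces fuse into one outline (the shared edge portions become interior and drop out of the boundary) — area = 155.00 mm². At z = 29.9: the cube does not reach this height (z outside [0, 24]); the cube at (9.5, 3.5) is not intersected at this z (z outside [10, 20]); Taking the union: nothing is present at this height; the cube at (13, 0.5) (footprint 6×8.5) is included at this height (area 51.00 mm²); Merging all regions: only the 6×8.5 cube at (13, 0.5) is present, so the union is just that shape — area = 51.00 mm². Checking containment: the cross-section at z = 29.9 is a subset of the cross-section at z = 20.1.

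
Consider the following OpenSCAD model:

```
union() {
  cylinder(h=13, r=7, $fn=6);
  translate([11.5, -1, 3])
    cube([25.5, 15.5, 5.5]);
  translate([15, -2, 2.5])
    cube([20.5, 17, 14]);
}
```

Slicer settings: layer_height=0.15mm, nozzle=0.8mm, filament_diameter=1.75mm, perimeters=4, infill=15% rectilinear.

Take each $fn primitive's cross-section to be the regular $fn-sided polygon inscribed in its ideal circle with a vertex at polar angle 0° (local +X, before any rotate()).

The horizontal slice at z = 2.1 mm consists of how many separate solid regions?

1

At z = 2.1 mm: the cylinder: section is a regular 6-gon, circumradius r=7; the cube at (11.5, -1) is absent (z outside [3, 8.5]); the cube at (15, -2) does not reach this height (z outside [2.5, 16.5]); Merging all regions: only the r=7 cylinder is present, so the union is just that shape — 1 connected region. The result has 1 disconnected region.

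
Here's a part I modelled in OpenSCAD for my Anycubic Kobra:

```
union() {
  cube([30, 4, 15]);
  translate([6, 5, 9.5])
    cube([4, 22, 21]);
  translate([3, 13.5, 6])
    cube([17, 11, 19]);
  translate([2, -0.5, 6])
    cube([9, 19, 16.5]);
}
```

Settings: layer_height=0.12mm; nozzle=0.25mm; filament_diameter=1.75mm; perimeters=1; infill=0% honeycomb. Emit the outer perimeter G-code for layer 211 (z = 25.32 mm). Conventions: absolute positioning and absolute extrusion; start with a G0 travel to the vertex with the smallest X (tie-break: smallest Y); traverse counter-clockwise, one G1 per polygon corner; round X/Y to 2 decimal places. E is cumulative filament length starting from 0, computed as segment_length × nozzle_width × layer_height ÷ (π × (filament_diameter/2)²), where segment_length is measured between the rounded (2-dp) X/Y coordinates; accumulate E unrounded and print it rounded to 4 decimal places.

G0 X6.00 Y5.00 Z25.32
G1 X10.00 Y5.00 E0.0499
G1 X10.00 Y27.00 E0.3243
G1 X6.00 Y27.00 E0.3742
G1 X6.00 Y5.00 E0.6486

At z = 25.32 mm: the cube is absent (z outside [0, 15]); the 4×22 cube at (6, 5) contributes its full rectangle; the cube at (3, 13.5) does not reach this height (z outside [6, 25]); the cube at (2, -0.5) does not reach this height (z outside [6, 22.5]); Combining (union): only the 4×22 cube at (6, 5) is present, so the union is just that shape — 1 connected region. The outline is a single polygon with 4 vertices. Extrusion per mm of travel: 0.25 × 0.12 / (π × 0.875²) = 0.012473. Accumulating E over each segment gives final E = 0.6486.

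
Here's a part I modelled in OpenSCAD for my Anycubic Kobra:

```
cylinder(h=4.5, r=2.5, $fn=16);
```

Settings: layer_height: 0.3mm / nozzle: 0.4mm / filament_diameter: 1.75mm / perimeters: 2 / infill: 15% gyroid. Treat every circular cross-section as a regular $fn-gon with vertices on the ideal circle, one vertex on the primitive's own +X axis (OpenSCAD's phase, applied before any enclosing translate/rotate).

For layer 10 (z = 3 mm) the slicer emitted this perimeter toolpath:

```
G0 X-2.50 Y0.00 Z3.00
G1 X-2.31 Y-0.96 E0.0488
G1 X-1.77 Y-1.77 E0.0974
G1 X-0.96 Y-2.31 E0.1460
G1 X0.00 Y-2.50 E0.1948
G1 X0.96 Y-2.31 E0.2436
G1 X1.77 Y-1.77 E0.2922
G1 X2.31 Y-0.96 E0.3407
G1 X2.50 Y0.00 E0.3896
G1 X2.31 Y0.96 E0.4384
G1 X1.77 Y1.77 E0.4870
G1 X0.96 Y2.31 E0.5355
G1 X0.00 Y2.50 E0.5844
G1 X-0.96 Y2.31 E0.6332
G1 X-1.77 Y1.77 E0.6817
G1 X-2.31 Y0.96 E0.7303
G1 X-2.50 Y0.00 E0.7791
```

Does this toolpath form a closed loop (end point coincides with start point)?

yes

Start point (G0): (-2.50, 0.00). End point (last G1): the path returns to the start — closed.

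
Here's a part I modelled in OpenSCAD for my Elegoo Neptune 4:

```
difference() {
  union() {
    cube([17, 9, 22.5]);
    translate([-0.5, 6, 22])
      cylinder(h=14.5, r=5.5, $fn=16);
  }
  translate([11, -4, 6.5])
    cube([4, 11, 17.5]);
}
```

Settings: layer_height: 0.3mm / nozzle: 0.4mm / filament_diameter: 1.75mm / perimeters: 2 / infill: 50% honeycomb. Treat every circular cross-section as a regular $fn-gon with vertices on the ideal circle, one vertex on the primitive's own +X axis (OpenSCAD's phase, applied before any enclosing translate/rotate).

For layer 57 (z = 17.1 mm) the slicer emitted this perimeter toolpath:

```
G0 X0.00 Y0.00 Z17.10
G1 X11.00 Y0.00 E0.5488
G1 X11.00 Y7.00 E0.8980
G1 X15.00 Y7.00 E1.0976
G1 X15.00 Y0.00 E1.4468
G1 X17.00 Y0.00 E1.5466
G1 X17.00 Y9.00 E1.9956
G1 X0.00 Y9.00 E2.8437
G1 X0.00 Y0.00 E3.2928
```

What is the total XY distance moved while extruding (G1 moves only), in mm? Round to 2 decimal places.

66.00 mm

Sum the Euclidean lengths of each G1 segment: total = 66.00 mm.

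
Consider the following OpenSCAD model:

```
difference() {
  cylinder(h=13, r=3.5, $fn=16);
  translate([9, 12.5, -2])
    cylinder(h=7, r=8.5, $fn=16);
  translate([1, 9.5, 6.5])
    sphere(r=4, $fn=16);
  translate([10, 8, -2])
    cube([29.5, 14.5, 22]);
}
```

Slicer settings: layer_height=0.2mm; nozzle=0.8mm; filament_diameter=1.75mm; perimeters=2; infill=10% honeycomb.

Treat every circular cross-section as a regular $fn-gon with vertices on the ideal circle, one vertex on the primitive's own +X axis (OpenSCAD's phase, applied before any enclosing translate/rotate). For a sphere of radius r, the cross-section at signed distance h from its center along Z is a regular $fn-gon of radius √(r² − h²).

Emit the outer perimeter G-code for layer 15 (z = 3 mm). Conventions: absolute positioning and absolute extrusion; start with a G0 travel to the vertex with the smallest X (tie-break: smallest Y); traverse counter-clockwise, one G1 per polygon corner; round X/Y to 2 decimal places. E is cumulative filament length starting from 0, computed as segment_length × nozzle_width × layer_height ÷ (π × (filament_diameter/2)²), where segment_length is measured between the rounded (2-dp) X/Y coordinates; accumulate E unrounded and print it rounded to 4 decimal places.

G0 X-3.50 Y0.00 Z3.00
G1 X-3.23 Y-1.34 E0.0909
G1 X-2.47 Y-2.47 E0.1815
G1 X-1.34 Y-3.23 E0.2721
G1 X0.00 Y-3.50 E0.3630
G1 X1.34 Y-3.23 E0.4540
G1 X2.47 Y-2.47 E0.5445
G1 X3.23 Y-1.34 E0.6351
G1 X3.50 Y0.00 E0.7261
G1 X3.23 Y1.34 E0.8170
G1 X2.47 Y2.47 E0.9076
G1 X1.34 Y3.23 E0.9982
G1 X0.00 Y3.50 E1.0891
G1 X-1.34 Y3.23 E1.1800
G1 X-2.47 Y2.47 E1.2706
G1 X-3.23 Y1.34 E1.3612
G1 X-3.50 Y0.00 E1.4521

At z = 3 mm: the r=3.5 cylinder contributes a regular 16-gon of circumradius 3.5; the cylinder at (9, 12.5): section is a regular 16-gon, circumradius r=8.5; the r=4 sphere at (1, 9.5) slices to a regular 16-gon of circumradius 1.936 (√(r²−h²) with h=3.5 from center); the cube at (10, 8) (footprint 29.5×14.5) is included at this height; After the difference (first − rest): starting from the r=3.5 cylinder, the r=8.5 cylinder at (9, 12.5) misses the remaining region (no effect); the r=4 sphere at (1, 9.5) misses the remaining region (no effect); the 29.5×14.5 cube at (10, 8) misses the remaining region (no effect) — 1 connected region. The outline is a single polygon with 16 vertices. Extrusion per mm of travel: 0.8 × 0.2 / (π × 0.875²) = 0.066520. Accumulating E over each segment gives final E = 1.4521.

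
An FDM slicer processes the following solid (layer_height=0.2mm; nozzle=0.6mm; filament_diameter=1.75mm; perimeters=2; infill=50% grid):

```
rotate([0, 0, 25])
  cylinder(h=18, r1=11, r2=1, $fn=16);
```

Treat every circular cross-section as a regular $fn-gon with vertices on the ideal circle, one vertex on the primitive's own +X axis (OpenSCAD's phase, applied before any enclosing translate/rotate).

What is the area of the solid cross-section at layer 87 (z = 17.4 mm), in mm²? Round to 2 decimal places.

5.44 mm²

At z = 17.4 mm: the cone (r1=11→r2=1) has section circumradius 1.333 here — a regular 16-gon (area = (16/2)·1.333²·sin(360°/16) = 5.44 mm²); (rotated 25° about Z; rotation is an isometry so areas/perimeters/island counts are preserved). Overall, the cross-section is a single solid region. Net area = 5.44 mm².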